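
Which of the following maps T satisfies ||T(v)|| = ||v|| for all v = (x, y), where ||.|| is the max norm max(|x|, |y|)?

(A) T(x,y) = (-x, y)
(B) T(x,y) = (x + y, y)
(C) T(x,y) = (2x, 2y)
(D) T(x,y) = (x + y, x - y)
A

A transformation preserves a norm if ||T(v)|| = ||v|| for every v; a single vector where the norm changes rules an option out.

(A) T(x,y) = (-x, y): preserves the norm -- it only permutes the coordinates and/or flips signs, which leaves max(|x|, |y|) unchanged.
(B) T(x,y) = (x + y, y): v = (1, 1) has norm max(|1|, |1|) = 1, but T(v) = (2, 1) has norm 2 -- not preserved.
(C) T(x,y) = (2x, 2y): v = (1, 0) has norm max(|1|, |0|) = 1, but T(v) = (2, 0) has norm 2 -- not preserved.
(D) T(x,y) = (x + y, x - y): v = (1, 1) has norm max(|1|, |1|) = 1, but T(v) = (2, 0) has norm 2 -- not preserved.

Therefore the answer is (A).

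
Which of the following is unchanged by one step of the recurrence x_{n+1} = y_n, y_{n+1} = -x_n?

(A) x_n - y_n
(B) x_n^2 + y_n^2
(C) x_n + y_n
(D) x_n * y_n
B

For the recurrence x_{n+1} = y_n, y_{n+1} = -x_n:

x_{n+1}^2 + y_{n+1}^2 = y_n^2 + (-x_n)^2 = x_n^2 + y_n^2
The sum of squares is conserved (like energy in a harmonic oscillator).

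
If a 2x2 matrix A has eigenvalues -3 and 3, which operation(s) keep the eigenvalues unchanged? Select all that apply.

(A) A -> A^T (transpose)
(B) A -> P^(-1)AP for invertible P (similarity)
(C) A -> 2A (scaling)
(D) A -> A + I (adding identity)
A and B

Eigenvalues are preserved by:
1. Similarity transformations: A -> P^(-1)AP (same characteristic polynomial)
2. Transpose: A^T has the same eigenvalues as A

Eigenvalues are NOT preserved by:
- Adding identity: eigenvalues become -3+1, 3+1
- Scaling: eigenvalues become -6, 6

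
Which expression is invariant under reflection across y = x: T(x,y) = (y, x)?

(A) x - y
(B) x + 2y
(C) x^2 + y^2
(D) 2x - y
C

The map is reflection across y = x: T(x,y) = (y, x).
Substitute the transformed coordinates into each option and compare with the original:
(A) x - y  ->  (y) - (x) = -x + y   [differs from x - y: not invariant]
(B) x + 2y  ->  (y) + 2(x) = 2x + y   [differs from x + 2y: not invariant]
(C) x^2 + y^2  ->  (y)^2 + (x)^2 = x^2 + y^2   [equals x^2 + y^2: invariant]
(D) 2x - y  ->  2(y) - (x) = -x + 2y   [differs from 2x - y: not invariant]

Only option (C), x^2 + y^2, is unchanged by the transformation.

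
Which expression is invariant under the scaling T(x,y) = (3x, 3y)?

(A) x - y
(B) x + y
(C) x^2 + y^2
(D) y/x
D

Under the uniform scaling T(x,y) = (3x, 3y):
Substitute the transformed coordinates into each option and compare with the original:
(A) x - y  ->  (3x) - (3y) = 3x - 3y   [differs from x - y: not invariant]
(B) x + y  ->  (3x) + (3y) = 3x + 3y   [differs from x + y: not invariant]
(C) x^2 + y^2  ->  (3x)^2 + (3y)^2 = 9x^2 + 9y^2   [differs from x^2 + y^2: not invariant]
(D) y/x  ->  (3y)/(3x) = y/x   [equals y/x: invariant]

Only option (D), y/x, is unchanged by the transformation.
The common factor 3 cancels in a ratio of coordinates, while sums, products and sums of squares pick up factors of 3 or 9.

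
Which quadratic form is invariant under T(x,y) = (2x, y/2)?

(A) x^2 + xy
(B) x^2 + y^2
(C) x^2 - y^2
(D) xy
D

T multiplies x by 2 and divides y by 2.
Substitute the transformed coordinates into each option and compare with the original:
(A) x^2 + xy  ->  (2x)^2 + (2x)(y/2) = 4x^2 + xy   [differs from x^2 + xy: not invariant]
(B) x^2 + y^2  ->  (2x)^2 + (y/2)^2 = 4x^2 + y^2/4   [differs from x^2 + y^2: not invariant]
(C) x^2 - y^2  ->  (2x)^2 - (y/2)^2 = 4x^2 - y^2/4   [differs from x^2 - y^2: not invariant]
(D) xy  ->  (2x)(y/2) = xy   [equals xy: invariant]

Only option (D), xy, is unchanged by the transformation.
The factors 2 and 1/2 cancel only in the pure product xy.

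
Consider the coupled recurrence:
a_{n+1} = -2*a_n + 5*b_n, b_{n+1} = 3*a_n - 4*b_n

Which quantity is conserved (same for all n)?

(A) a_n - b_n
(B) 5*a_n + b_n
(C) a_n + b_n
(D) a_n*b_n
C

Replace a_n by a_{n+1} = -2*a_n + 5*b_n and b_n by b_{n+1} = 3*a_n - 4*b_n in each option and simplify:
(A) a_n - b_n  ->  (-2*a_n + 5*b_n) - (3*a_n - 4*b_n) = -5*a_n + 9*b_n   [not conserved]
(B) 5*a_n + b_n  ->  5*(-2*a_n + 5*b_n) + (3*a_n - 4*b_n) = -7*a_n + 21*b_n   [not conserved]
(C) a_n + b_n  ->  (-2*a_n + 5*b_n) + (3*a_n - 4*b_n) = a_n + b_n   [conserved]
(D) a_n*b_n  ->  (-2*a_n + 5*b_n)*(3*a_n - 4*b_n) = -6*a_n^2 + 23*a_n*b_n - 20*b_n^2   [not conserved]

Only (C) a_n + b_n returns to itself after one step, so it is the conserved quantity.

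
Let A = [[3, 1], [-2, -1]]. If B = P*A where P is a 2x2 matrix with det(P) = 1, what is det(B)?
-1

By the multiplicative property of determinants, det(B) = det(P*A) = det(P) * det(A) = det(A),
so the determinant is invariant under multiplication by any determinant-1 matrix; we just need det(A).

det(A) = (3)(-1) - (1)(-2) = -3 - (-2) = -1

Therefore det(B) = 1 * (-1) = -1.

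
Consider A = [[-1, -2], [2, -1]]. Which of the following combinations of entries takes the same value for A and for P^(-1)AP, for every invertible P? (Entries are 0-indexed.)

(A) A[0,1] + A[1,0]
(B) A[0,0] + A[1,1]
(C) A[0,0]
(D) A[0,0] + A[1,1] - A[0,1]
B

A[0,0] + A[1,1] is the trace of A. By the cyclic property of the trace, tr(P^(-1)AP) = tr(APP^(-1)) = tr(A), so it is the same for every matrix similar to A.

The other combinations are not similarity invariants. For example, take P = [[2, 1], [1, 1]] (det P = 1), so P^(-1) = [[1, -1], [-1, 2]] and
B = P^(-1)AP = [[-7, -4], [10, 5]].
Evaluating each option on A and on B:
(A) A[0,1] + A[1,0]: 0 for A, 6 for B -> changes
(B) A[0,0] + A[1,1]: -2 for A, -2 for B -> unchanged
(C) A[0,0]: -1 for A, -7 for B -> changes
(D) A[0,0] + A[1,1] - A[0,1]: 0 for A, 2 for B -> changes

Only (B) A[0,0] + A[1,1] = -2 survives (and it does so for every P, not just this one), so it is the invariant.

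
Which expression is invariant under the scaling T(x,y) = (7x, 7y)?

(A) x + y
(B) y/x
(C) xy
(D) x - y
B

Under the uniform scaling T(x,y) = (7x, 7y):
Substitute the transformed coordinates into each option and compare with the original:
(A) x + y  ->  (7x) + (7y) = 7x + 7y   [differs from x + y: not invariant]
(B) y/x  ->  (7y)/(7x) = y/x   [equals y/x: invariant]
(C) xy  ->  (7x)(7y) = 49xy   [differs from xy: not invariant]
(D) x - y  ->  (7x) - (7y) = 7x - 7y   [differs from x - y: not invariant]

Only option (B), y/x, is unchanged by the transformation.
The common factor 7 cancels in a ratio of coordinates, while sums, products and sums of squares pick up factors of 7 or 49.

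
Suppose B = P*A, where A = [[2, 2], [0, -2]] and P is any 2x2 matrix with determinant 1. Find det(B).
-4

By the multiplicative property of determinants, det(B) = det(P*A) = det(P) * det(A) = det(A),
so the determinant is invariant under multiplication by any determinant-1 matrix; we just need det(A).

det(A) = (2)(-2) - (2)(0) = -4 - 0 = -4

Therefore det(B) = 1 * (-4) = -4.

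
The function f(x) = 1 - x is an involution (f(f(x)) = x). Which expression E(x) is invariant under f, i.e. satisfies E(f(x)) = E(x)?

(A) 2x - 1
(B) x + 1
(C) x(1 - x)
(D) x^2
C

Replace x by f(x) = 1 - x in each option and simplify. As a quick numerical cross-check, also compare E(5) with E(f(5)) = E(-4).

(A) 2x - 1  ->  2(1 - x) - 1 = 1 - 2x; check: E(5) = 9 but E(-4) = -9.   [not invariant]
(B) x + 1  ->  (1 - x) + 1 = 2 - x; check: E(5) = 6 but E(-4) = -3.   [not invariant]
(C) x(1 - x)  ->  (1 - x)(1 - (1 - x)), which simplifies back to x(1 - x); check: E(5) = -20, E(-4) = -20.   [invariant]
(D) x^2  ->  (1 - x)^2 = (x - 1)^2; check: E(5) = 25 but E(-4) = 16.   [not invariant]

Only (C) is unchanged. E is symmetric under swapping x with f(x) = 1 - x, which is exactly what an involution does.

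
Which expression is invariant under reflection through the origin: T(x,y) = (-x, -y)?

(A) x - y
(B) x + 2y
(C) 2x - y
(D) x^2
D

The map is reflection through the origin: T(x,y) = (-x, -y).
Substitute the transformed coordinates into each option and compare with the original:
(A) x - y  ->  (-x) - (-y) = -x + y   [differs from x - y: not invariant]
(B) x + 2y  ->  (-x) + 2(-y) = -x - 2y   [differs from x + 2y: not invariant]
(C) 2x - y  ->  2(-x) - (-y) = -2x + y   [differs from 2x - y: not invariant]
(D) x^2  ->  (-x)^2 = x^2   [equals x^2: invariant]

Only option (D), x^2, is unchanged by the transformation.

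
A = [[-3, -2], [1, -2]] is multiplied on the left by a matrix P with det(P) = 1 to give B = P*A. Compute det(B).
8

By the multiplicative property of determinants, det(B) = det(P*A) = det(P) * det(A) = det(A),
so the determinant is invariant under multiplication by any determinant-1 matrix; we just need det(A).

det(A) = (-3)(-2) - (-2)(1) = 6 - (-2) = 8

Therefore det(B) = 1 * 8 = 8.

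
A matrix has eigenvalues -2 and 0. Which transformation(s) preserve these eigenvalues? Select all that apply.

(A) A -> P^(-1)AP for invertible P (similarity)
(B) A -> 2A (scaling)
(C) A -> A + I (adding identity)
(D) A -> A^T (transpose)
A and D

Eigenvalues are preserved by:
1. Similarity transformations: A -> P^(-1)AP (same characteristic polynomial)
2. Transpose: A^T has the same eigenvalues as A

Eigenvalues are NOT preserved by:
- Adding identity: eigenvalues become -2+1, 0+1
- Scaling: eigenvalues become -4, 0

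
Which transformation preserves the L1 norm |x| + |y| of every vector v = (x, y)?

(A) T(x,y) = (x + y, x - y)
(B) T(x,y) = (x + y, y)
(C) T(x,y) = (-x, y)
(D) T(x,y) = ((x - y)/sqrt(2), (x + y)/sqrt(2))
C

A transformation preserves a norm if ||T(v)|| = ||v|| for every v; a single vector where the norm changes rules an option out.

(A) T(x,y) = (x + y, x - y): v = (1, 0) has norm |1| + |0| = 1, but T(v) = (1, 1) has norm 2 -- not preserved.
(B) T(x,y) = (x + y, y): v = (0, 1) has norm |0| + |1| = 1, but T(v) = (1, 1) has norm 2 -- not preserved.
(C) T(x,y) = (-x, y): preserves the norm -- it only permutes the coordinates and/or flips signs, which leaves |x| + |y| unchanged.
(D) T(x,y) = ((x - y)/sqrt(2), (x + y)/sqrt(2)): v = (1, 0) has norm |1| + |0| = 1, but T(v) = (sqrt(2)/2, sqrt(2)/2) has norm sqrt(2) -- not preserved.

Therefore the answer is (C).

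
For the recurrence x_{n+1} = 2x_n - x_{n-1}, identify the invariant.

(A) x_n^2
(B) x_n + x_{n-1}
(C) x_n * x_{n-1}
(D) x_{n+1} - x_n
D

For the recurrence x_{n+1} = 2x_n - x_{n-1}:

If x_{n+1} = 2x_n - x_{n-1}, then:
x_{n+1} - x_n = x_n - x_{n-1}
The first difference is constant throughout the sequence.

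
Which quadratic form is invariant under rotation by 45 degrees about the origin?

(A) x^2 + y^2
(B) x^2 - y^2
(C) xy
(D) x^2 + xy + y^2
A

Rotation by 45 degrees sends (x, y) to (sqrt(2)x/2 - sqrt(2)y/2, sqrt(2)x/2 + sqrt(2)y/2).
Substitute the transformed coordinates into each option and compare with the original:
(A) x^2 + y^2  ->  (sqrt(2)x/2 - sqrt(2)y/2)^2 + (sqrt(2)x/2 + sqrt(2)y/2)^2 = x^2 + y^2   [equals x^2 + y^2: invariant]
(B) x^2 - y^2  ->  (sqrt(2)x/2 - sqrt(2)y/2)^2 - (sqrt(2)x/2 + sqrt(2)y/2)^2 = -2xy   [differs from x^2 - y^2: not invariant]
(C) xy  ->  (sqrt(2)x/2 - sqrt(2)y/2)(sqrt(2)x/2 + sqrt(2)y/2) = x^2/2 - y^2/2   [differs from xy: not invariant]
(D) x^2 + xy + y^2  ->  (sqrt(2)x/2 - sqrt(2)y/2)^2 + (sqrt(2)x/2 - sqrt(2)y/2)(sqrt(2)x/2 + sqrt(2)y/2) + (sqrt(2)x/2 + sqrt(2)y/2)^2 = 3x^2/2 + y^2/2   [differs from x^2 + xy + y^2: not invariant]

Only option (A), x^2 + y^2, is unchanged by the transformation.
x^2 + y^2 is the squared distance from the origin, which rotations preserve.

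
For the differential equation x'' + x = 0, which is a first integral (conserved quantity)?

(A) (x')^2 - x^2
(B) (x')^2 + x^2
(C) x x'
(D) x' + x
B

A first integral I satisfies dI/dt = 0 along every solution. Differentiate each option and use the equation of motion:
(A) d/dt[(x')^2 - x^2] = 2x'x'' - 2x x' = -4x x', not identically 0
(B) d/dt[(x')^2 + x^2] = 2x'x'' + 2x x' = 2x'(-x) + 2x x' = 0
(C) d/dt[x x'] = (x')^2 + x x'' = (x')^2 - x^2, not identically 0
(D) d/dt[x' + x] = x'' + x' = -x + x', not identically 0

Only (B) has zero time-derivative. So the energy-like quantity (x')^2 + x^2 is the first integral.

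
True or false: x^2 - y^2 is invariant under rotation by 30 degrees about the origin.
False

Applying rotation by 30 degrees: x' = x*cos(30 degrees) - y*sin(30 degrees) = sqrt(3)x/2 - y/2, y' = x*sin(30 degrees) + y*cos(30 degrees) = x/2 + sqrt(3)y/2

Substituting into x^2 - y^2:
(sqrt(3)x/2 - y/2)^2 - (x/2 + sqrt(3)y/2)^2
= x^2/2 - sqrt(3)xy - y^2/2

This differs from the original expression x^2 - y^2, so it is NOT invariant.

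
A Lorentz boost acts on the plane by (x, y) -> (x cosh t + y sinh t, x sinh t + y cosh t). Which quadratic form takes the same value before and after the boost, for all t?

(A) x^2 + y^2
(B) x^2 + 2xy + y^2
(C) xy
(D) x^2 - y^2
D

Write x' = x cosh t + y sinh t, y' = x sinh t + y cosh t and substitute into each option:
(A) x^2 + y^2: (x cosh t + y sinh t)^2 + (x sinh t + y cosh t)^2 = (x^2 + y^2)(cosh^2 t + sinh^2 t) + 4xy sinh t cosh t = (x^2 + y^2) cosh 2t + 2xy sinh 2t   [not invariant for t != 0]
(B) x^2 + 2xy + y^2: (x' + y')^2 with x' + y' = (x + y)(cosh t + sinh t) = (x + y)e^t, so it becomes (x + y)^2 e^(2t)   [not invariant for t != 0]
(C) xy: (x cosh t + y sinh t)(x sinh t + y cosh t) = xy(cosh^2 t + sinh^2 t) + (x^2 + y^2) sinh t cosh t = xy cosh 2t + (x^2 + y^2)(sinh 2t)/2   [not invariant for t != 0]
(D) x^2 - y^2: (x cosh t + y sinh t)^2 - (x sinh t + y cosh t)^2 = x^2(cosh^2 t - sinh^2 t) + 2xy(cosh t sinh t - sinh t cosh t) + y^2(sinh^2 t - cosh^2 t) = x^2 - y^2   [invariant, using cosh^2 t - sinh^2 t = 1]

Only (D) x^2 - y^2 is unchanged; it is the Minkowski form preserved by Lorentz boosts, just as x^2 + y^2 is preserved by ordinary rotations.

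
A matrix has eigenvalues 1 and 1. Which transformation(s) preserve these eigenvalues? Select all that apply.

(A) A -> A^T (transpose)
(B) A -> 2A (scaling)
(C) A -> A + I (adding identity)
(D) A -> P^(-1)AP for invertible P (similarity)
A and D

Eigenvalues are preserved by:
1. Similarity transformations: A -> P^(-1)AP (same characteristic polynomial)
2. Transpose: A^T has the same eigenvalues as A

Eigenvalues are NOT preserved by:
- Adding identity: eigenvalues become 1+1, 1+1
- Scaling: eigenvalues become 2, 2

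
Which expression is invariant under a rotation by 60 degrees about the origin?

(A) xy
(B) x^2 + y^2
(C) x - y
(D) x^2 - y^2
B

A rotation by 60 degrees sends (x, y) to (x/2 - sqrt(3)y/2, sqrt(3)x/2 + y/2).
Substitute the transformed coordinates into each option and compare with the original:
(A) xy  ->  (x/2 - sqrt(3)y/2)(sqrt(3)x/2 + y/2) = sqrt(3)x^2/4 - xy/2 - sqrt(3)y^2/4   [differs from xy: not invariant]
(B) x^2 + y^2  ->  (x/2 - sqrt(3)y/2)^2 + (sqrt(3)x/2 + y/2)^2 = x^2 + y^2   [equals x^2 + y^2: invariant]
(C) x - y  ->  (x/2 - sqrt(3)y/2) - (sqrt(3)x/2 + y/2) = -sqrt(3)x/2 + x/2 - sqrt(3)y/2 - y/2   [differs from x - y: not invariant]
(D) x^2 - y^2  ->  (x/2 - sqrt(3)y/2)^2 - (sqrt(3)x/2 + y/2)^2 = -x^2/2 - sqrt(3)xy + y^2/2   [differs from x^2 - y^2: not invariant]

Only option (B), x^2 + y^2, is unchanged by the transformation.
Geometrically, x^2 + y^2 is the squared distance from the origin, which every rotation about the origin preserves.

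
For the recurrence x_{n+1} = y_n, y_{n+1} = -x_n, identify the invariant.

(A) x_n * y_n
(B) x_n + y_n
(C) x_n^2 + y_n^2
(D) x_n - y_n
C

For the recurrence x_{n+1} = y_n, y_{n+1} = -x_n:

x_{n+1}^2 + y_{n+1}^2 = y_n^2 + (-x_n)^2 = x_n^2 + y_n^2
The sum of squares is conserved (like energy in a harmonic oscillator).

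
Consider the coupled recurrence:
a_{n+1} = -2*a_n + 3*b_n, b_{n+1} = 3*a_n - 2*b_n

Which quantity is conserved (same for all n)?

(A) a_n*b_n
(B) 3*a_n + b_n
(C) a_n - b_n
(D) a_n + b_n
D

Replace a_n by a_{n+1} = -2*a_n + 3*b_n and b_n by b_{n+1} = 3*a_n - 2*b_n in each option and simplify:
(A) a_n*b_n  ->  (-2*a_n + 3*b_n)*(3*a_n - 2*b_n) = -6*a_n^2 + 13*a_n*b_n - 6*b_n^2   [not conserved]
(B) 3*a_n + b_n  ->  3*(-2*a_n + 3*b_n) + (3*a_n - 2*b_n) = -3*a_n + 7*b_n   [not conserved]
(C) a_n - b_n  ->  (-2*a_n + 3*b_n) - (3*a_n - 2*b_n) = -5*a_n + 5*b_n   [not conserved]
(D) a_n + b_n  ->  (-2*a_n + 3*b_n) + (3*a_n - 2*b_n) = a_n + b_n   [conserved]

Only (D) a_n + b_n returns to itself after one step, so it is the conserved quantity.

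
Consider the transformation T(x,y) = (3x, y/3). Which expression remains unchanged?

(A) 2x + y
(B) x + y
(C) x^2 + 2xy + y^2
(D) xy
D

An expression E(x,y) is invariant under T if E(T(x,y)) = E(x,y). Here T(x,y) = (3x, y/3).
Substitute the transformed coordinates into each option and compare with the original:
(A) 2x + y  ->  2(3x) + (y/3) = 6x + y/3   [differs from 2x + y: not invariant]
(B) x + y  ->  (3x) + (y/3) = 3x + y/3   [differs from x + y: not invariant]
(C) x^2 + 2xy + y^2  ->  (3x)^2 + 2(3x)(y/3) + (y/3)^2 = 9x^2 + 2xy + y^2/9   [differs from x^2 + 2xy + y^2: not invariant]
(D) xy  ->  (3x)(y/3) = xy   [equals xy: invariant]

Only option (D), xy, is unchanged by the transformation.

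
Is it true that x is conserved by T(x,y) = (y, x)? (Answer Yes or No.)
No

Substitute T(x,y) = (y, x) into the expression and compare with the original.

Original: x
After applying T: (y) = y

This differs from the original x (difference: -x + y), so the expression is NOT invariant.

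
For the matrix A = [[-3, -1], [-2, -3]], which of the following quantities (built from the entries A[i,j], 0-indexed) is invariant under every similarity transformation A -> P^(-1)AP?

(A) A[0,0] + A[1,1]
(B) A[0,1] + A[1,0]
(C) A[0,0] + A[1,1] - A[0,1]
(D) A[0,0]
A

A[0,0] + A[1,1] is the trace of A. By the cyclic property of the trace, tr(P^(-1)AP) = tr(APP^(-1)) = tr(A), so it is the same for every matrix similar to A.

The other combinations are not similarity invariants. For example, take P = [[1, -1], [0, 1]] (det P = 1), so P^(-1) = [[1, 1], [0, 1]] and
B = P^(-1)AP = [[-5, 1], [-2, -1]].
Evaluating each option on A and on B:
(A) A[0,0] + A[1,1]: -6 for A, -6 for B -> unchanged
(B) A[0,1] + A[1,0]: -3 for A, -1 for B -> changes
(C) A[0,0] + A[1,1] - A[0,1]: -5 for A, -7 for B -> changes
(D) A[0,0]: -3 for A, -5 for B -> changes

Only (A) A[0,0] + A[1,1] = -6 survives (and it does so for every P, not just this one), so it is the invariant.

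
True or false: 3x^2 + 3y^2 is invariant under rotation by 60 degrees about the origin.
True

Applying rotation by 60 degrees: x' = x*cos(60 degrees) - y*sin(60 degrees) = x/2 - sqrt(3)y/2, y' = x*sin(60 degrees) + y*cos(60 degrees) = sqrt(3)x/2 + y/2

Substituting into 3x^2 + 3y^2:
3(x/2 - sqrt(3)y/2)^2 + 3(sqrt(3)x/2 + y/2)^2
= 3x^2 + 3y^2

This equals the original expression 3x^2 + 3y^2, so it IS invariant.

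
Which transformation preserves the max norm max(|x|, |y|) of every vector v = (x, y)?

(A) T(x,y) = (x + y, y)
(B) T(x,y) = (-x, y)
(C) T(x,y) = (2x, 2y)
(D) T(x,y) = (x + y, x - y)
B

A transformation preserves a norm if ||T(v)|| = ||v|| for every v; a single vector where the norm changes rules an option out.

(A) T(x,y) = (x + y, y): v = (1, 1) has norm max(|1|, |1|) = 1, but T(v) = (2, 1) has norm 2 -- not preserved.
(B) T(x,y) = (-x, y): preserves the norm -- it only permutes the coordinates and/or flips signs, which leaves max(|x|, |y|) unchanged.
(C) T(x,y) = (2x, 2y): v = (1, 0) has norm max(|1|, |0|) = 1, but T(v) = (2, 0) has norm 2 -- not preserved.
(D) T(x,y) = (x + y, x - y): v = (1, 1) has norm max(|1|, |1|) = 1, but T(v) = (2, 0) has norm 2 -- not preserved.

Therefore the answer is (B).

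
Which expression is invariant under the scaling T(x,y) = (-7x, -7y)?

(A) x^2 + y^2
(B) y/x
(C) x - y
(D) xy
B

Under the uniform scaling T(x,y) = (-7x, -7y):
Substitute the transformed coordinates into each option and compare with the original:
(A) x^2 + y^2  ->  (-7x)^2 + (-7y)^2 = 49x^2 + 49y^2   [differs from x^2 + y^2: not invariant]
(B) y/x  ->  (-7y)/(-7x) = y/x   [equals y/x: invariant]
(C) x - y  ->  (-7x) - (-7y) = -7x + 7y   [differs from x - y: not invariant]
(D) xy  ->  (-7x)(-7y) = 49xy   [differs from xy: not invariant]

Only option (B), y/x, is unchanged by the transformation.
The common factor -7 cancels in a ratio of coordinates, while sums, products and sums of squares pick up factors of -7 or 49.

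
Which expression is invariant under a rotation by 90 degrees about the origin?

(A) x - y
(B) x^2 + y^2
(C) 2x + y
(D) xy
B

A rotation by 90 degrees sends (x, y) to (-y, x).
Substitute the transformed coordinates into each option and compare with the original:
(A) x - y  ->  (-y) - (x) = -x - y   [differs from x - y: not invariant]
(B) x^2 + y^2  ->  (-y)^2 + (x)^2 = x^2 + y^2   [equals x^2 + y^2: invariant]
(C) 2x + y  ->  2(-y) + (x) = x - 2y   [differs from 2x + y: not invariant]
(D) xy  ->  (-y)(x) = -xy   [differs from xy: not invariant]

Only option (B), x^2 + y^2, is unchanged by the transformation.
Geometrically, x^2 + y^2 is the squared distance from the origin, which every rotation about the origin preserves.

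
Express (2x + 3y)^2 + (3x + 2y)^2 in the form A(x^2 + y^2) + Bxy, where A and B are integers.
13(x^2 + y^2) + 24xy

Expanding: (2x + 3y)^2 = 4x^2 + 12xy + 9y^2
(3x + 2y)^2 = 9x^2 + 12xy + 4y^2
Sum = (4+9)(x^2+y^2) + 24xy = 13(x^2 + y^2) + 24xy
This is symmetric in x and y.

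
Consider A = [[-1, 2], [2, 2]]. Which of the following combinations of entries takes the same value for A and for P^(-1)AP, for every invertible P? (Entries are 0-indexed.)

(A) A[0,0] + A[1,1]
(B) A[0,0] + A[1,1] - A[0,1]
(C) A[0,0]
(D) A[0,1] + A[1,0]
A

A[0,0] + A[1,1] is the trace of A. By the cyclic property of the trace, tr(P^(-1)AP) = tr(APP^(-1)) = tr(A), so it is the same for every matrix similar to A.

The other combinations are not similarity invariants. For example, take P = [[2, 1], [1, 1]] (det P = 1), so P^(-1) = [[1, -1], [-1, 2]] and
B = P^(-1)AP = [[-6, -3], [12, 7]].
Evaluating each option on A and on B:
(A) A[0,0] + A[1,1]: 1 for A, 1 for B -> unchanged
(B) A[0,0] + A[1,1] - A[0,1]: -1 for A, 4 for B -> changes
(C) A[0,0]: -1 for A, -6 for B -> changes
(D) A[0,1] + A[1,0]: 4 for A, 9 for B -> changes

Only (A) A[0,0] + A[1,1] = 1 survives (and it does so for every P, not just this one), so it is the invariant.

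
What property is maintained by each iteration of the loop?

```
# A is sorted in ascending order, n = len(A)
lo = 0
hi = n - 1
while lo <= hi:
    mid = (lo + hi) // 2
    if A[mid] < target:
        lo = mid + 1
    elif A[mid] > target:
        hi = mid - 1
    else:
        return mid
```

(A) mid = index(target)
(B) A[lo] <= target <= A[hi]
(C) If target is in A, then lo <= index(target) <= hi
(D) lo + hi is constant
C

A loop invariant must hold before the first iteration and be re-established by every execution of the body.

(C) If target is in A, then lo <= index(target) <= hi: Before the loop [lo, hi] = [0, n-1] covers every index. When A[mid] < target, sortedness puts target strictly to the right of mid, so setting lo = mid + 1 keeps index(target) in [lo, hi]; symmetrically for hi = mid - 1. Hence 'if target is in A then lo <= index(target) <= hi' holds after every iteration, and when lo > hi it proves target is absent.

The other options fail:
(A) mid = index(target): mid is just the current probe; it equals index(target) only on the iteration that returns.
(B) A[lo] <= target <= A[hi]: fails when target is not in A (e.g. target < A[0] already violates it before the loop), so it is not maintained in general.
(D) lo + hi is constant: each iteration moves exactly one of lo, hi, so lo + hi changes (e.g. 0 + (n-1) becomes (mid+1) + (n-1)).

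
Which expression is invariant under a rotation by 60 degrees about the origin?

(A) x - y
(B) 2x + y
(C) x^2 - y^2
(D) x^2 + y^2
D

A rotation by 60 degrees sends (x, y) to (x/2 - sqrt(3)y/2, sqrt(3)x/2 + y/2).
Substitute the transformed coordinates into each option and compare with the original:
(A) x - y  ->  (x/2 - sqrt(3)y/2) - (sqrt(3)x/2 + y/2) = -sqrt(3)x/2 + x/2 - sqrt(3)y/2 - y/2   [differs from x - y: not invariant]
(B) 2x + y  ->  2(x/2 - sqrt(3)y/2) + (sqrt(3)x/2 + y/2) = sqrt(3)x/2 + x - sqrt(3)y + y/2   [differs from 2x + y: not invariant]
(C) x^2 - y^2  ->  (x/2 - sqrt(3)y/2)^2 - (sqrt(3)x/2 + y/2)^2 = -x^2/2 - sqrt(3)xy + y^2/2   [differs from x^2 - y^2: not invariant]
(D) x^2 + y^2  ->  (x/2 - sqrt(3)y/2)^2 + (sqrt(3)x/2 + y/2)^2 = x^2 + y^2   [equals x^2 + y^2: invariant]

Only option (D), x^2 + y^2, is unchanged by the transformation.
Geometrically, x^2 + y^2 is the squared distance from the origin, which every rotation about the origin preserves.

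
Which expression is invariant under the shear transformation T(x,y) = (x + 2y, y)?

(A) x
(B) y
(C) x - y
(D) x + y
B

Under the shear T(x,y) = (x + 2y, y):
Substitute the transformed coordinates into each option and compare with the original:
(A) x  ->  (x + 2y) = x + 2y   [differs from x: not invariant]
(B) y  ->  (y) = y   [equals y: invariant]
(C) x - y  ->  (x + 2y) - (y) = x + y   [differs from x - y: not invariant]
(D) x + y  ->  (x + 2y) + (y) = x + 3y   [differs from x + y: not invariant]

Only option (B), y, is unchanged by the transformation.
A horizontal shear moves points parallel to the x-axis, so the y-coordinate (and any function of y alone) is unchanged.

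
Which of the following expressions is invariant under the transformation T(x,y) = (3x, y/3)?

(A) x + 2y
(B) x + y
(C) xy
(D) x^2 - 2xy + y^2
C

An expression E(x,y) is invariant under T if E(T(x,y)) = E(x,y). Here T(x,y) = (3x, y/3).
Substitute the transformed coordinates into each option and compare with the original:
(A) x + 2y  ->  (3x) + 2(y/3) = 3x + 2y/3   [differs from x + 2y: not invariant]
(B) x + y  ->  (3x) + (y/3) = 3x + y/3   [differs from x + y: not invariant]
(C) xy  ->  (3x)(y/3) = xy   [equals xy: invariant]
(D) x^2 - 2xy + y^2  ->  (3x)^2 - 2(3x)(y/3) + (y/3)^2 = 9x^2 - 2xy + y^2/9   [differs from x^2 - 2xy + y^2: not invariant]

Only option (C), xy, is unchanged by the transformation.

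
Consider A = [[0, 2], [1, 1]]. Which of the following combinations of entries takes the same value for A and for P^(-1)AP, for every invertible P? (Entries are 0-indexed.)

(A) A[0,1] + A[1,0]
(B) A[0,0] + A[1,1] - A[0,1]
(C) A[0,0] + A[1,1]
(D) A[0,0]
C

A[0,0] + A[1,1] is the trace of A. By the cyclic property of the trace, tr(P^(-1)AP) = tr(APP^(-1)) = tr(A), so it is the same for every matrix similar to A.

The other combinations are not similarity invariants. For example, take P = [[2, 1], [1, 1]] (det P = 1), so P^(-1) = [[1, -1], [-1, 2]] and
B = P^(-1)AP = [[-1, 0], [4, 2]].
Evaluating each option on A and on B:
(A) A[0,1] + A[1,0]: 3 for A, 4 for B -> changes
(B) A[0,0] + A[1,1] - A[0,1]: -1 for A, 1 for B -> changes
(C) A[0,0] + A[1,1]: 1 for A, 1 for B -> unchanged
(D) A[0,0]: 0 for A, -1 for B -> changes

Only (C) A[0,0] + A[1,1] = 1 survives (and it does so for every P, not just this one), so it is the invariant.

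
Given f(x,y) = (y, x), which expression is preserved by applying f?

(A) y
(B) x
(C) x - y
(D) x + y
D

For f(x,y) = (y, x):
After applying f: x' = y, y' = x. So x' + y' = y + x = x + y.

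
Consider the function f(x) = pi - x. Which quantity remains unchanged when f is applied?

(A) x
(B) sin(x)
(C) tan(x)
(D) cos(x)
B

For f(x) = pi - x:
sin(pi - x) = sin(x), so sine is invariant under this transformation.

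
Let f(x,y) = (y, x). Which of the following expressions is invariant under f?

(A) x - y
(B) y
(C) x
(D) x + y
D

For f(x,y) = (y, x):
After applying f: x' = y, y' = x. So x' + y' = y + x = x + y.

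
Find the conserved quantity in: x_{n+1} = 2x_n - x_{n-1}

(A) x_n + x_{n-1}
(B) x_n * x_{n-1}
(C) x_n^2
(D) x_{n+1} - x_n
D

For the recurrence x_{n+1} = 2x_n - x_{n-1}:

If x_{n+1} = 2x_n - x_{n-1}, then:
x_{n+1} - x_n = x_n - x_{n-1}
The first difference is constant throughout the sequence.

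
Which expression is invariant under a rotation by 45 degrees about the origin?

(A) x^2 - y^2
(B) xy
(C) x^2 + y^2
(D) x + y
C

A rotation by 45 degrees sends (x, y) to (sqrt(2)x/2 - sqrt(2)y/2, sqrt(2)x/2 + sqrt(2)y/2).
Substitute the transformed coordinates into each option and compare with the original:
(A) x^2 - y^2  ->  (sqrt(2)x/2 - sqrt(2)y/2)^2 - (sqrt(2)x/2 + sqrt(2)y/2)^2 = -2xy   [differs from x^2 - y^2: not invariant]
(B) xy  ->  (sqrt(2)x/2 - sqrt(2)y/2)(sqrt(2)x/2 + sqrt(2)y/2) = x^2/2 - y^2/2   [differs from xy: not invariant]
(C) x^2 + y^2  ->  (sqrt(2)x/2 - sqrt(2)y/2)^2 + (sqrt(2)x/2 + sqrt(2)y/2)^2 = x^2 + y^2   [equals x^2 + y^2: invariant]
(D) x + y  ->  (sqrt(2)x/2 - sqrt(2)y/2) + (sqrt(2)x/2 + sqrt(2)y/2) = sqrt(2)x   [differs from x + y: not invariant]

Only option (C), x^2 + y^2, is unchanged by the transformation.
Geometrically, x^2 + y^2 is the squared distance from the origin, which every rotation about the origin preserves.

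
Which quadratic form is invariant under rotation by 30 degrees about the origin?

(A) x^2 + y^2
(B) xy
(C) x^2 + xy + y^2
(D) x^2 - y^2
A

Rotation by 30 degrees sends (x, y) to (sqrt(3)x/2 - y/2, x/2 + sqrt(3)y/2).
Substitute the transformed coordinates into each option and compare with the original:
(A) x^2 + y^2  ->  (sqrt(3)x/2 - y/2)^2 + (x/2 + sqrt(3)y/2)^2 = x^2 + y^2   [equals x^2 + y^2: invariant]
(B) xy  ->  (sqrt(3)x/2 - y/2)(x/2 + sqrt(3)y/2) = sqrt(3)x^2/4 + xy/2 - sqrt(3)y^2/4   [differs from xy: not invariant]
(C) x^2 + xy + y^2  ->  (sqrt(3)x/2 - y/2)^2 + (sqrt(3)x/2 - y/2)(x/2 + sqrt(3)y/2) + (x/2 + sqrt(3)y/2)^2 = sqrt(3)x^2/4 + x^2 + xy/2 - sqrt(3)y^2/4 + y^2   [differs from x^2 + xy + y^2: not invariant]
(D) x^2 - y^2  ->  (sqrt(3)x/2 - y/2)^2 - (x/2 + sqrt(3)y/2)^2 = x^2/2 - sqrt(3)xy - y^2/2   [differs from x^2 - y^2: not invariant]

Only option (A), x^2 + y^2, is unchanged by the transformation.
x^2 + y^2 is the squared distance from the origin, which rotations preserve.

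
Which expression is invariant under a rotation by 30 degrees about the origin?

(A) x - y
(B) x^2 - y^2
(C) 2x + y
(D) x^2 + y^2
D

A rotation by 30 degrees sends (x, y) to (sqrt(3)x/2 - y/2, x/2 + sqrt(3)y/2).
Substitute the transformed coordinates into each option and compare with the original:
(A) x - y  ->  (sqrt(3)x/2 - y/2) - (x/2 + sqrt(3)y/2) = -x/2 + sqrt(3)x/2 - sqrt(3)y/2 - y/2   [differs from x - y: not invariant]
(B) x^2 - y^2  ->  (sqrt(3)x/2 - y/2)^2 - (x/2 + sqrt(3)y/2)^2 = x^2/2 - sqrt(3)xy - y^2/2   [differs from x^2 - y^2: not invariant]
(C) 2x + y  ->  2(sqrt(3)x/2 - y/2) + (x/2 + sqrt(3)y/2) = x/2 + sqrt(3)x - y + sqrt(3)y/2   [differs from 2x + y: not invariant]
(D) x^2 + y^2  ->  (sqrt(3)x/2 - y/2)^2 + (x/2 + sqrt(3)y/2)^2 = x^2 + y^2   [equals x^2 + y^2: invariant]

Only option (D), x^2 + y^2, is unchanged by the transformation.
Geometrically, x^2 + y^2 is the squared distance from the origin, which every rotation about the origin preserves.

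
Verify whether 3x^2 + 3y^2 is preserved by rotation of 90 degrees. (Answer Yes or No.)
Yes

Applying rotation by 90 degrees: x' = x*cos(90 degrees) - y*sin(90 degrees) = -y, y' = x*sin(90 degrees) + y*cos(90 degrees) = x

Substituting into 3x^2 + 3y^2:
3(-y)^2 + 3(x)^2
= 3x^2 + 3y^2

This equals the original expression 3x^2 + 3y^2, so it IS invariant.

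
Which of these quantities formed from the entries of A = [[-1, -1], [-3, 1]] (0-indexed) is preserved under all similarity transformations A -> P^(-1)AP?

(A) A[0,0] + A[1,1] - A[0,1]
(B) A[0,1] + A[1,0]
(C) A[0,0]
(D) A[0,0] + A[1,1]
D

A[0,0] + A[1,1] is the trace of A. By the cyclic property of the trace, tr(P^(-1)AP) = tr(APP^(-1)) = tr(A), so it is the same for every matrix similar to A.

The other combinations are not similarity invariants. For example, take P = [[1, -1], [0, 1]] (det P = 1), so P^(-1) = [[1, 1], [0, 1]] and
B = P^(-1)AP = [[-4, 4], [-3, 4]].
Evaluating each option on A and on B:
(A) A[0,0] + A[1,1] - A[0,1]: 1 for A, -4 for B -> changes
(B) A[0,1] + A[1,0]: -4 for A, 1 for B -> changes
(C) A[0,0]: -1 for A, -4 for B -> changes
(D) A[0,0] + A[1,1]: 0 for A, 0 for B -> unchanged

Only (D) A[0,0] + A[1,1] = 0 survives (and it does so for every P, not just this one), so it is the invariant.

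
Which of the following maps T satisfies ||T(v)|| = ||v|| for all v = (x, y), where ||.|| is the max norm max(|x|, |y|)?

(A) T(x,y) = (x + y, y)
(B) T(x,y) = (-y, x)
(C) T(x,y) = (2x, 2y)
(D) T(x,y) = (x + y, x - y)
B

A transformation preserves a norm if ||T(v)|| = ||v|| for every v; a single vector where the norm changes rules an option out.

(A) T(x,y) = (x + y, y): v = (1, 1) has norm max(|1|, |1|) = 1, but T(v) = (2, 1) has norm 2 -- not preserved.
(B) T(x,y) = (-y, x): preserves the norm -- it only permutes the coordinates and/or flips signs, which leaves max(|x|, |y|) unchanged.
(C) T(x,y) = (2x, 2y): v = (1, 0) has norm max(|1|, |0|) = 1, but T(v) = (2, 0) has norm 2 -- not preserved.
(D) T(x,y) = (x + y, x - y): v = (1, 1) has norm max(|1|, |1|) = 1, but T(v) = (2, 0) has norm 2 -- not preserved.

Therefore the answer is (B).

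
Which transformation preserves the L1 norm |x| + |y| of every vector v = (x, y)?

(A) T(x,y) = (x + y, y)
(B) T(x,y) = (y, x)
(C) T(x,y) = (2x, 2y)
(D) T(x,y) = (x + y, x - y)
B

A transformation preserves a norm if ||T(v)|| = ||v|| for every v; a single vector where the norm changes rules an option out.

(A) T(x,y) = (x + y, y): v = (0, 1) has norm |0| + |1| = 1, but T(v) = (1, 1) has norm 2 -- not preserved.
(B) T(x,y) = (y, x): preserves the norm -- it only permutes the coordinates and/or flips signs, which leaves |x| + |y| unchanged.
(C) T(x,y) = (2x, 2y): v = (1, 0) has norm |1| + |0| = 1, but T(v) = (2, 0) has norm 2 -- not preserved.
(D) T(x,y) = (x + y, x - y): v = (1, 0) has norm |1| + |0| = 1, but T(v) = (1, 1) has norm 2 -- not preserved.

Therefore the answer is (B).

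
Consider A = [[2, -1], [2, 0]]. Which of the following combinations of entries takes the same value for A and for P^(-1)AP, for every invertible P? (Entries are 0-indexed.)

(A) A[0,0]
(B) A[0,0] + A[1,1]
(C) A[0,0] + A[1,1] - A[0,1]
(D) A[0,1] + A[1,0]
B

A[0,0] + A[1,1] is the trace of A. By the cyclic property of the trace, tr(P^(-1)AP) = tr(APP^(-1)) = tr(A), so it is the same for every matrix similar to A.

The other combinations are not similarity invariants. For example, take P = [[1, -1], [0, 1]] (det P = 1), so P^(-1) = [[1, 1], [0, 1]] and
B = P^(-1)AP = [[4, -5], [2, -2]].
Evaluating each option on A and on B:
(A) A[0,0]: 2 for A, 4 for B -> changes
(B) A[0,0] + A[1,1]: 2 for A, 2 for B -> unchanged
(C) A[0,0] + A[1,1] - A[0,1]: 3 for A, 7 for B -> changes
(D) A[0,1] + A[1,0]: 1 for A, -3 for B -> changes

Only (B) A[0,0] + A[1,1] = 2 survives (and it does so for every P, not just this one), so it is the invariant.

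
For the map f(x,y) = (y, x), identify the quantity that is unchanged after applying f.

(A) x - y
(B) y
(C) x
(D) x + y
D

For f(x,y) = (y, x):
After applying f: x' = y, y' = x. So x' + y' = y + x = x + y.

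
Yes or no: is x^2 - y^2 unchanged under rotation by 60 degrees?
No

Applying rotation by 60 degrees: x' = x*cos(60 degrees) - y*sin(60 degrees) = x/2 - sqrt(3)y/2, y' = x*sin(60 degrees) + y*cos(60 degrees) = sqrt(3)x/2 + y/2

Substituting into x^2 - y^2:
(x/2 - sqrt(3)y/2)^2 - (sqrt(3)x/2 + y/2)^2
= -x^2/2 - sqrt(3)xy + y^2/2

This differs from the original expression x^2 - y^2, so it is NOT invariant.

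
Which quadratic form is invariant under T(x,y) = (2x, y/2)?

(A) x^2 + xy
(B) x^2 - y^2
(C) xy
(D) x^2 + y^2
C

T multiplies x by 2 and divides y by 2.
Substitute the transformed coordinates into each option and compare with the original:
(A) x^2 + xy  ->  (2x)^2 + (2x)(y/2) = 4x^2 + xy   [differs from x^2 + xy: not invariant]
(B) x^2 - y^2  ->  (2x)^2 - (y/2)^2 = 4x^2 - y^2/4   [differs from x^2 - y^2: not invariant]
(C) xy  ->  (2x)(y/2) = xy   [equals xy: invariant]
(D) x^2 + y^2  ->  (2x)^2 + (y/2)^2 = 4x^2 + y^2/4   [differs from x^2 + y^2: not invariant]

Only option (C), xy, is unchanged by the transformation.
The factors 2 and 1/2 cancel only in the pure product xy.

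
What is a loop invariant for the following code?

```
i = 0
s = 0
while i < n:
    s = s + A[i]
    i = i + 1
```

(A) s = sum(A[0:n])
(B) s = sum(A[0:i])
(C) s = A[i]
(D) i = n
B

A loop invariant must hold before the first iteration and be re-established by every execution of the body.

(B) s = sum(A[0:i]): Initially i = 0 and s = 0 = sum of the empty slice A[0:0]. If s = sum(A[0:i]) holds at the top of an iteration, the body sets s to sum(A[0:i]) + A[i] = sum(A[0:i+1]) and then i to i+1, so s = sum(A[0:i]) holds again. At exit i = n, giving s = sum(A[0:n]).

The other options fail:
(A) s = sum(A[0:n]): false before the loop (s = 0, not the full sum) -- it only becomes true at exit.
(C) s = A[i]: after the first iteration s = A[0] but i = 1, so s = A[i] compares s with the wrong element (and fails in general).
(D) i = n: false initially (i = 0); it is the exit condition, not an invariant.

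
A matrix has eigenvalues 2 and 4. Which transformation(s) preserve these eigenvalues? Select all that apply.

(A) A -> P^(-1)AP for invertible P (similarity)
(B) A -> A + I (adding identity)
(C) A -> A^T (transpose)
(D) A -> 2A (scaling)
A and C

Eigenvalues are preserved by:
1. Similarity transformations: A -> P^(-1)AP (same characteristic polynomial)
2. Transpose: A^T has the same eigenvalues as A

Eigenvalues are NOT preserved by:
- Adding identity: eigenvalues become 2+1, 4+1
- Scaling: eigenvalues become 4, 8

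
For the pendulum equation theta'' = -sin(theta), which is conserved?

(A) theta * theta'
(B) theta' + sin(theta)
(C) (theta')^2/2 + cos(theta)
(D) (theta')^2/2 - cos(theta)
D

A first integral I satisfies dI/dt = 0 along every solution. Differentiate each option and use the equation of motion:
(A) d/dt[theta * theta'] = (theta')^2 + theta theta'' = (theta')^2 - theta sin(theta), not identically 0
(B) d/dt[theta' + sin(theta)] = theta'' + cos(theta) theta' = -sin(theta) + theta' cos(theta), not identically 0
(C) d/dt[(theta')^2/2 + cos(theta)] = theta' theta'' - sin(theta) theta' = -2 theta' sin(theta), not identically 0
(D) d/dt[(theta')^2/2 - cos(theta)] = theta' theta'' + sin(theta) theta' = theta'(-sin(theta)) + theta' sin(theta) = 0

Only (D) has zero time-derivative. This is the total energy: kinetic (theta')^2/2 plus potential -cos(theta).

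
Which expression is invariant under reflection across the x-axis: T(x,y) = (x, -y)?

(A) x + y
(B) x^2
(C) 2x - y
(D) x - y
B

The map is reflection across the x-axis: T(x,y) = (x, -y).
Substitute the transformed coordinates into each option and compare with the original:
(A) x + y  ->  (x) + (-y) = x - y   [differs from x + y: not invariant]
(B) x^2  ->  (x)^2 = x^2   [equals x^2: invariant]
(C) 2x - y  ->  2(x) - (-y) = 2x + y   [differs from 2x - y: not invariant]
(D) x - y  ->  (x) - (-y) = x + y   [differs from x - y: not invariant]

Only option (B), x^2, is unchanged by the transformation.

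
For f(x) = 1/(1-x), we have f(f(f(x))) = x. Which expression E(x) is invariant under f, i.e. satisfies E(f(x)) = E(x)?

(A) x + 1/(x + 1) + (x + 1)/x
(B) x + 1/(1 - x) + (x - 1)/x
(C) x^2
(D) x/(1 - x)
B

Replace x by f(x) = 1/(1 - x) in each option and simplify. As a quick numerical cross-check, also compare E(4) with E(f(4)) = E(-1/3).

(A) x + 1/(x + 1) + (x + 1)/x  ->  (1/(1 - x)) + 1/((1/(1 - x)) + 1) + ((1/(1 - x)) + 1)/(1/(1 - x)) = (-x^3 + 6x^2 - 11x + 7)/(x^2 - 3x + 2); check: E(4) = 109/20 but E(-1/3) = -5/6.   [not invariant]
(B) x + 1/(1 - x) + (x - 1)/x  ->  (1/(1 - x)) + 1/(1 - (1/(1 - x))) + ((1/(1 - x)) - 1)/(1/(1 - x)), which simplifies back to x + 1/(1 - x) + (x - 1)/x; check: E(4) = 53/12, E(-1/3) = 53/12.   [invariant]
(C) x^2  ->  (1/(1 - x))^2 = (x - 1)^(-2); check: E(4) = 16 but E(-1/3) = 1/9.   [not invariant]
(D) x/(1 - x)  ->  (1/(1 - x))/(1 - (1/(1 - x))) = -1/x; check: E(4) = -4/3 but E(-1/3) = -1/4.   [not invariant]

Only (B) is unchanged. Indeed f(f(x)) = 1/(1 - 1/(1-x)) = (1-x)/(-x) = (x-1)/x, so E(x) = x + f(x) + f(f(x)) is the sum over the whole 3-cycle; applying f just permutes the three terms cyclically (x -> f(x) -> f(f(x)) -> x), leaving the sum unchanged.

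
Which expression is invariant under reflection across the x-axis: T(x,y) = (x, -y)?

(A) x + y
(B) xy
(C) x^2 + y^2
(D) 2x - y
C

The map is reflection across the x-axis: T(x,y) = (x, -y).
Substitute the transformed coordinates into each option and compare with the original:
(A) x + y  ->  (x) + (-y) = x - y   [differs from x + y: not invariant]
(B) xy  ->  (x)(-y) = -xy   [differs from xy: not invariant]
(C) x^2 + y^2  ->  (x)^2 + (-y)^2 = x^2 + y^2   [equals x^2 + y^2: invariant]
(D) 2x - y  ->  2(x) - (-y) = 2x + y   [differs from 2x - y: not invariant]

Only option (C), x^2 + y^2, is unchanged by the transformation.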